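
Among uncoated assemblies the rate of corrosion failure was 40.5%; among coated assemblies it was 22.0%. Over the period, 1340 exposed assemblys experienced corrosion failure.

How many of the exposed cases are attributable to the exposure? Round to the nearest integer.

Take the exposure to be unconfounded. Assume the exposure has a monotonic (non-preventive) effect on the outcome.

about 612 cases

p₁ = 0.405, p₀ = 0.22.
PN = (p₁ − p₀)/p₁ = (0.405 − 0.22) / 0.405 ≈ 0.45679.
Attributable cases ≈ PN × (exposed cases) = 0.45679 × 1340 ≈ 612.10.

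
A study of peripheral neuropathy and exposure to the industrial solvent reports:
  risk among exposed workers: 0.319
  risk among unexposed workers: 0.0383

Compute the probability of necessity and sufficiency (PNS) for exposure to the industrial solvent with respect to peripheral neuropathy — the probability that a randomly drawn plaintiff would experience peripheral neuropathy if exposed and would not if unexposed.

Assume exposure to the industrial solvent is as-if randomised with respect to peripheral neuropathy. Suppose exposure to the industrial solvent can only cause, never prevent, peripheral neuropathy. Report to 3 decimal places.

Let p₁ = 0.319, p₀ = 0.0383.
Under exogeneity and monotonicity, PNS = p₁ − p₀.
PNS = 0.319 − 0.0383 = 0.2807

PNS ≈ 0.281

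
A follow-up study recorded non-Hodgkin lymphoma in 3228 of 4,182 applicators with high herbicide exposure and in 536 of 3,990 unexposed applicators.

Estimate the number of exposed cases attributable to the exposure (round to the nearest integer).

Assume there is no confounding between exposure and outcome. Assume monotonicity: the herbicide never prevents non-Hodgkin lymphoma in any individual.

about 2666 cases

p₁ = P(outcome | exposed) = 3228/4182 = 0.77188
p₀ = P(outcome | unexposed) = 536/3990 = 0.13434
PN = (p₁ − p₀)/p₁ = (0.77188 − 0.13434) / 0.77188 ≈ 0.82596.
Attributable cases ≈ PN × (exposed cases) = 0.82596 × 3228 ≈ 2666.21.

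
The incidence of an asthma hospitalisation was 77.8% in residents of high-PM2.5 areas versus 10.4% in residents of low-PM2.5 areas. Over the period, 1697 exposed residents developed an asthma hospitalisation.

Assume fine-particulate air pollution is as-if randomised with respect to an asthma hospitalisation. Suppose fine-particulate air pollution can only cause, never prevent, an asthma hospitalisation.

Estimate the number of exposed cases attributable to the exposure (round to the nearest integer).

p₁ = 0.778, p₀ = 0.104.
PN = (p₁ − p₀)/p₁ = (0.778 − 0.104) / 0.778 ≈ 0.86632.
Attributable cases ≈ PN × (exposed cases) = 0.86632 × 1697 ≈ 1470.15.

about 1470 cases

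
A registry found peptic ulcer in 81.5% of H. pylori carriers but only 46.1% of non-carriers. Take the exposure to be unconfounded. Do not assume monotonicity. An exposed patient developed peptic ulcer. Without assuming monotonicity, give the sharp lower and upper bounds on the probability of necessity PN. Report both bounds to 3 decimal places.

0.434 ≤ PN ≤ 0.661

p₁ = 0.815, p₀ = 0.461.
Under exogeneity alone the bounds on PN are max{0,(p₁−p₀)/p₁} ≤ PN ≤ min{1,(1−p₀)/p₁}.
  lower = (p₁ − p₀)/p₁ = 0.354 / 0.815 ≈ 0.4344
  upper = min{1, (1 − p₀)/p₁} = 0.539 / 0.815 ≈ 0.6613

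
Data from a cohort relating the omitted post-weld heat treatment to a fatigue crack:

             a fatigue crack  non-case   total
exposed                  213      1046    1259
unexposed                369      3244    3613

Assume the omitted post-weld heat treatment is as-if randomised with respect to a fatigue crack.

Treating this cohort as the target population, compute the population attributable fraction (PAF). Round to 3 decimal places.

p₁ = P(outcome | exposed) = 213/1259 = 0.16918
p₀ = P(outcome | unexposed) = 369/3613 = 0.10213
Exposure prevalence π = 1259/4872 = 0.25842; overall risk P(Y=1) = 0.11946.
Under exogeneity, PAF = [P(Y=1) − p₀]/P(Y=1).
PAF = (0.11946 − 0.10213) / 0.11946 ≈ 0.1450

PAF ≈ 0.145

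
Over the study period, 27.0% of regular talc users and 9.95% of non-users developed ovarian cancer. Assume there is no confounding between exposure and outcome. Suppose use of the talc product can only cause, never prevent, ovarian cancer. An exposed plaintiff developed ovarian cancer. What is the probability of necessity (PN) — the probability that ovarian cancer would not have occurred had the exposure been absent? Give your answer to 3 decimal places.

PN ≈ 0.631

p₁ = 0.27, p₀ = 0.0995.
Under exogeneity and monotonicity, PN = (p₁ − p₀) / p₁.
PN = (0.27 − 0.0995) / 0.27 = 0.1705 / 0.27 ≈ 0.6315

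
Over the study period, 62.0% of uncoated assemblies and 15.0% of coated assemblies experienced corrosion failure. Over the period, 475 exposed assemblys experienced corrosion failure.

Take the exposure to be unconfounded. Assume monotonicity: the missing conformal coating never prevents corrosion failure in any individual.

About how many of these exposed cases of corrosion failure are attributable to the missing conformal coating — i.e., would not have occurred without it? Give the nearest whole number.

p₁ = 0.62, p₀ = 0.15.
PN = (p₁ − p₀)/p₁ = (0.62 − 0.15) / 0.62 ≈ 0.75806.
Attributable cases ≈ PN × (exposed cases) = 0.75806 × 475 ≈ 360.08.

about 360 cases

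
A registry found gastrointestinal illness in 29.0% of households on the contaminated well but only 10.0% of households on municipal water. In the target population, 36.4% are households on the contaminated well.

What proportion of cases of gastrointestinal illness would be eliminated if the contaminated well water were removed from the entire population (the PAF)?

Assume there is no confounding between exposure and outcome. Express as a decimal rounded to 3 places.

p₁ = 0.29, p₀ = 0.1.
Overall risk P(Y=1) = π·p₁ + (1−π)·p₀ = 0.364×0.29 + 0.636×0.1 = 0.16916.
Under exogeneity, PAF = [P(Y=1) − p₀] / P(Y=1).
PAF = (0.16916 − 0.1) / 0.16916 ≈ 0.4088

PAF ≈ 0.409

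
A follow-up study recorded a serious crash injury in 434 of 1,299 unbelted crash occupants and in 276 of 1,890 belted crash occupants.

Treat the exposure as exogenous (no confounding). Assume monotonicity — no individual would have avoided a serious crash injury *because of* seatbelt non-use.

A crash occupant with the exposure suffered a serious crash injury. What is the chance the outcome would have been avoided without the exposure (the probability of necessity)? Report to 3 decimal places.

p₁ = P(outcome | exposed) = 434/1299 = 0.3341
p₀ = P(outcome | unexposed) = 276/1890 = 0.14603
Under exogeneity and monotonicity, PN = (p₁ − p₀) / p₁.
PN = (0.3341 − 0.14603) / 0.3341 = 0.18807 / 0.3341 ≈ 0.5629

PN ≈ 0.563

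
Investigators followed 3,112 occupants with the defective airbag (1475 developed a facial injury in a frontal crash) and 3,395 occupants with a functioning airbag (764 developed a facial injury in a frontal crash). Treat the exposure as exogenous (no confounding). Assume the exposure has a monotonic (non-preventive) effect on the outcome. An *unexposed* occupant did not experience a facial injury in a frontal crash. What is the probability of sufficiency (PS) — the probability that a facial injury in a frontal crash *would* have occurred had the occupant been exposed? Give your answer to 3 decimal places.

PS ≈ 0.321

p₁ = P(outcome | exposed) = 1475/3112 = 0.47397
p₀ = P(outcome | unexposed) = 764/3395 = 0.22504
Under exogeneity and monotonicity, PS = (p₁ − p₀) / (1 − p₀).
PS = (0.47397 − 0.22504) / (1 − 0.22504) = 0.24893 / 0.77496 ≈ 0.3212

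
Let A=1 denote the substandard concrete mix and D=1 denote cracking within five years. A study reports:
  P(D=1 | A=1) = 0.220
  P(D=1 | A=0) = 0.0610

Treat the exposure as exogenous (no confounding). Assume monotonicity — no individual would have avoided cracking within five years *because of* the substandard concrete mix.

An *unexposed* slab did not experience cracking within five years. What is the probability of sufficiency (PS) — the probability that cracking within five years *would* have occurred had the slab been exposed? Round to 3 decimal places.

Let p₁ = 0.22, p₀ = 0.061.
Under exogeneity and monotonicity, PS = (p₁ − p₀) / (1 − p₀).
PS = (0.22 − 0.061) / (1 − 0.061) = 0.159 / 0.939 ≈ 0.1693

PS ≈ 0.169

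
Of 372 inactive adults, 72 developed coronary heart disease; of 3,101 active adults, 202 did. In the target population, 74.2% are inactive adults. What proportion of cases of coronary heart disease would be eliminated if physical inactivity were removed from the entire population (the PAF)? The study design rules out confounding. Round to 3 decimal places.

p₁ = P(outcome | exposed) = 72/372 = 0.19355
p₀ = P(outcome | unexposed) = 202/3101 = 0.06514
Overall risk P(Y=1) = π·p₁ + (1−π)·p₀ = 0.742×0.19355 + 0.258×0.06514 = 0.16042.
Under exogeneity, PAF = [P(Y=1) − p₀] / P(Y=1).
PAF = (0.16042 − 0.06514) / 0.16042 ≈ 0.5939

PAF ≈ 0.594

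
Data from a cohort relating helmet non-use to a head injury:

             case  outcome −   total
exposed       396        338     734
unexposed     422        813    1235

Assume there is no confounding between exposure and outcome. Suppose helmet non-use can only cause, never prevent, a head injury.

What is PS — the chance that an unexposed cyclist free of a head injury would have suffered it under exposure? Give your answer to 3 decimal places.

PS ≈ 0.300

p₁ = P(outcome | exposed) = 396/734 = 0.53951
p₀ = P(outcome | unexposed) = 422/1235 = 0.3417
Under exogeneity and monotonicity, PS = (p₁ − p₀) / (1 − p₀).
PS = (0.53951 − 0.3417) / (1 − 0.3417) = 0.19781 / 0.6583 ≈ 0.3005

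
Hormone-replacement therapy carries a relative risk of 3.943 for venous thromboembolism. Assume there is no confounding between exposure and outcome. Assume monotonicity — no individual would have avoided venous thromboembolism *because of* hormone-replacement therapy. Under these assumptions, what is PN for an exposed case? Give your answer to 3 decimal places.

PN ≈ 0.746

Under exogeneity and monotonicity, PN = (RR − 1) / RR = 1 − 1/RR.
PN = (3.943 − 1) / 3.943 = 2.943 / 3.943 ≈ 0.7464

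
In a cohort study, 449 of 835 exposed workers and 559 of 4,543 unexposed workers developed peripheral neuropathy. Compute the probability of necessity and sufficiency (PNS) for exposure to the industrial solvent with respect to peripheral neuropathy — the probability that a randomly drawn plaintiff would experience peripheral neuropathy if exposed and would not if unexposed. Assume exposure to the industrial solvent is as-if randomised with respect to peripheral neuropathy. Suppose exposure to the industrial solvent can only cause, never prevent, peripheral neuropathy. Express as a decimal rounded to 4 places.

PNS ≈ 0.4147

p₁ = P(outcome | exposed) = 449/835 = 0.53772
p₀ = P(outcome | unexposed) = 559/4543 = 0.12305
Under exogeneity and monotonicity, PNS = p₁ − p₀.
PNS = 0.53772 − 0.12305 = 0.41468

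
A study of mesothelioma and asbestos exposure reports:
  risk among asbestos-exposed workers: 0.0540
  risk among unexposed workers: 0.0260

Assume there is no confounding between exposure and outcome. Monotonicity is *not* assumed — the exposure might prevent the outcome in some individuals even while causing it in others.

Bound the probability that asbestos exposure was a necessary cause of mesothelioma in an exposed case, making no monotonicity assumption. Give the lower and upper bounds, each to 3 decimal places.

Let p₁ = 0.054, p₀ = 0.026.
Under exogeneity alone the bounds on PN are max{0,(p₁−p₀)/p₁} ≤ PN ≤ min{1,(1−p₀)/p₁}.
  lower = (p₁ − p₀)/p₁ = 0.028 / 0.054 ≈ 0.5185
  upper = min{1, (1 − p₀)/p₁} = 0.974 / 0.054 ≈ 18.0370 → capped at 1

0.519 ≤ PN ≤ 1.000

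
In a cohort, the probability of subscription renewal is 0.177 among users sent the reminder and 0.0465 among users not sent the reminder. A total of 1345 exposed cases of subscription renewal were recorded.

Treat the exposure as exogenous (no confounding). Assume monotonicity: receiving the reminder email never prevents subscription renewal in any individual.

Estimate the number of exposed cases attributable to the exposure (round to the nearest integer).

Let p₁ = 0.177, p₀ = 0.0465.
PN = (p₁ − p₀)/p₁ = (0.177 − 0.0465) / 0.177 ≈ 0.73729.
Attributable cases ≈ PN × (exposed cases) = 0.73729 × 1345 ≈ 991.65.

about 992 cases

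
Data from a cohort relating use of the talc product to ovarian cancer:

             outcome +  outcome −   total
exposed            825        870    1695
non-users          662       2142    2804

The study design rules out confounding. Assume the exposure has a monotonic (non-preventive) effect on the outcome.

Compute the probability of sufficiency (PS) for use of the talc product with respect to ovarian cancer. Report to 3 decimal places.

p₁ = P(outcome | exposed) = 825/1695 = 0.48673
p₀ = P(outcome | unexposed) = 662/2804 = 0.23609
Under exogeneity and monotonicity, PS = (p₁ − p₀)/(1 − p₀).
PS = (0.48673 − 0.23609) / 0.76391 ≈ 0.3281

PS ≈ 0.328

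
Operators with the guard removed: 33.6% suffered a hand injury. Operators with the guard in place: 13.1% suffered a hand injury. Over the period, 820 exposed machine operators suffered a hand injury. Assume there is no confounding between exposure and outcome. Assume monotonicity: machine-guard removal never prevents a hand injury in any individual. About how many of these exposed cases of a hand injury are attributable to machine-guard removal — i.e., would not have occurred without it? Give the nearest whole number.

about 500 cases

p₁ = 0.336, p₀ = 0.131.
PN = (p₁ − p₀)/p₁ = (0.336 − 0.131) / 0.336 ≈ 0.61012.
Attributable cases ≈ PN × (exposed cases) = 0.61012 × 820 ≈ 500.30.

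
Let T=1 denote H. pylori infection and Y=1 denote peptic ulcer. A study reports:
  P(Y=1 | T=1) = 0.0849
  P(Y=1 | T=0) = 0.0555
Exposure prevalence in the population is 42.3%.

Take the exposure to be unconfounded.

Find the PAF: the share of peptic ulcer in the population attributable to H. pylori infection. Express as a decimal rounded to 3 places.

PAF ≈ 0.183

Let p₁ = 0.0849, p₀ = 0.0555.
Overall risk P(Y=1) = π·p₁ + (1−π)·p₀ = 0.423×0.0849 + 0.577×0.0555 = 0.067936.
Under exogeneity, PAF = [P(Y=1) − p₀] / P(Y=1).
PAF = (0.067936 − 0.0555) / 0.067936 ≈ 0.1831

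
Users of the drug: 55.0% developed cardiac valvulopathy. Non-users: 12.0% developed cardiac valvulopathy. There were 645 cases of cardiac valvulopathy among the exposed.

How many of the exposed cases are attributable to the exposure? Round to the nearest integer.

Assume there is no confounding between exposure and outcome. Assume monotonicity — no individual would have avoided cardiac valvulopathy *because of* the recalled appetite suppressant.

p₁ = 0.55, p₀ = 0.12.
PN = (p₁ − p₀)/p₁ = (0.55 − 0.12) / 0.55 ≈ 0.78182.
Attributable cases ≈ PN × (exposed cases) = 0.78182 × 645 ≈ 504.27.

about 504 cases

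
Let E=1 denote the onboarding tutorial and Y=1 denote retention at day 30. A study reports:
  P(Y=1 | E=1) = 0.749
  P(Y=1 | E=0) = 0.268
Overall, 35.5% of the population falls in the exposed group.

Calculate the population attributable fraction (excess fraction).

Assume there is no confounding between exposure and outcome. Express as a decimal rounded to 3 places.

Let p₁ = 0.749, p₀ = 0.268.
Overall risk P(Y=1) = π·p₁ + (1−π)·p₀ = 0.355×0.749 + 0.645×0.268 = 0.43876.
Under exogeneity, PAF = [P(Y=1) − p₀] / P(Y=1).
PAF = (0.43876 − 0.268) / 0.43876 ≈ 0.3892

PAF ≈ 0.389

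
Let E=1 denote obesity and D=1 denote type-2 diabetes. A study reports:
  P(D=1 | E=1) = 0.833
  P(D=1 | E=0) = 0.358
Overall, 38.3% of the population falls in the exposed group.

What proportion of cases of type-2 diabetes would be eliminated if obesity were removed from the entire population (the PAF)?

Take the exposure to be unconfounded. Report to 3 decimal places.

PAF ≈ 0.337

Let p₁ = 0.833, p₀ = 0.358.
Overall risk P(Y=1) = π·p₁ + (1−π)·p₀ = 0.383×0.833 + 0.617×0.358 = 0.53992.
Under exogeneity, PAF = [P(Y=1) − p₀] / P(Y=1).
PAF = (0.53992 − 0.358) / 0.53992 ≈ 0.3369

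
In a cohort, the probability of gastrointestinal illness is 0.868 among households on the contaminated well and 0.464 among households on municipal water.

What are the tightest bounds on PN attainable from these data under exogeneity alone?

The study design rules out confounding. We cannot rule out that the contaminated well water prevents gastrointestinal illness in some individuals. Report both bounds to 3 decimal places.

0.465 ≤ PN ≤ 0.618

Let p₁ = 0.868, p₀ = 0.464.
Under exogeneity alone the bounds on PN are max{0,(p₁−p₀)/p₁} ≤ PN ≤ min{1,(1−p₀)/p₁}.
  lower = (p₁ − p₀)/p₁ = 0.404 / 0.868 ≈ 0.4654
  upper = min{1, (1 − p₀)/p₁} = 0.536 / 0.868 ≈ 0.6175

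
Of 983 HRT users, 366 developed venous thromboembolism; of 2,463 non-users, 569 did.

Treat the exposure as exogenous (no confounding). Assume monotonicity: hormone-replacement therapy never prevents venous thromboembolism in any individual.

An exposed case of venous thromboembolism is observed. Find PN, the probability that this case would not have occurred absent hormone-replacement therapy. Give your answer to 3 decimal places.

PN ≈ 0.380

p₁ = P(outcome | exposed) = 366/983 = 0.37233
p₀ = P(outcome | unexposed) = 569/2463 = 0.23102
Under exogeneity and monotonicity, PN = (p₁ − p₀) / p₁.
PN = (0.37233 − 0.23102) / 0.37233 = 0.14131 / 0.37233 ≈ 0.3795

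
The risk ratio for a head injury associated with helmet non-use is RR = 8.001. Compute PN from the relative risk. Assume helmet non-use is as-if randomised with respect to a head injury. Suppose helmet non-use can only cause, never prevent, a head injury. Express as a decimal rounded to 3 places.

PN ≈ 0.875

Under exogeneity and monotonicity, PN = (RR − 1) / RR = 1 − 1/RR.
PN = (8.001 − 1) / 8.001 = 7.001 / 8.001 ≈ 0.8750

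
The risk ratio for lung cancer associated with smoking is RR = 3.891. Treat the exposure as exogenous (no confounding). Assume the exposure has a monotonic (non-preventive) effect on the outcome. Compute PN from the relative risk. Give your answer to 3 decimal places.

Under exogeneity and monotonicity, PN = (RR − 1) / RR = 1 − 1/RR.
PN = (3.891 − 1) / 3.891 = 2.891 / 3.891 ≈ 0.7430

PN ≈ 0.743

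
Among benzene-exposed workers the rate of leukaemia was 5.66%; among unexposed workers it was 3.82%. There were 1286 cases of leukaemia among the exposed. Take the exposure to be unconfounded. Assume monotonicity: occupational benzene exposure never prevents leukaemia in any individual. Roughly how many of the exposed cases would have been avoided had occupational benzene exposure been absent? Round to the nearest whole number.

about 418 cases

p₁ = 0.0566, p₀ = 0.0382.
PN = (p₁ − p₀)/p₁ = (0.0566 − 0.0382) / 0.0566 ≈ 0.32509.
Attributable cases ≈ PN × (exposed cases) = 0.32509 × 1286 ≈ 418.06.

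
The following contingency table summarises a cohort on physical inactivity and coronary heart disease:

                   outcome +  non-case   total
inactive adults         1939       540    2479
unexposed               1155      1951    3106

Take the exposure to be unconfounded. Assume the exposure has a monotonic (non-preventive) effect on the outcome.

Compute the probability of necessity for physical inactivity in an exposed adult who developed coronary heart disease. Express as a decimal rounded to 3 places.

p₁ = P(outcome | exposed) = 1939/2479 = 0.78217
p₀ = P(outcome | unexposed) = 1155/3106 = 0.37186
Under exogeneity and monotonicity, PN = (p₁ − p₀) / p₁.
PN = (0.78217 − 0.37186) / 0.78217 = 0.41031 / 0.78217 ≈ 0.5246

PN ≈ 0.525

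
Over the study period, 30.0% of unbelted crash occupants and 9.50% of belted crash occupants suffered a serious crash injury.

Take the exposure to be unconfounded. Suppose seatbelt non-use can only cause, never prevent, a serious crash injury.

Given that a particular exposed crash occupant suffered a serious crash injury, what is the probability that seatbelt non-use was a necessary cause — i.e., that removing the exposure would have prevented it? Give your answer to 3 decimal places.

PN ≈ 0.683

p₁ = 0.3, p₀ = 0.095.
Under exogeneity and monotonicity, PN = (p₁ − p₀) / p₁.
PN = (0.3 − 0.095) / 0.3 = 0.205 / 0.3 ≈ 0.6833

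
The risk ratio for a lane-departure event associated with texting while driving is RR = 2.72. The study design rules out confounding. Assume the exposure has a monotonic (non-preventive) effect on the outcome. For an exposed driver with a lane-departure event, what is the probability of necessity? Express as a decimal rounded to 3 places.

Under exogeneity and monotonicity, PN = (RR − 1) / RR = 1 − 1/RR.
PN = (2.72 − 1) / 2.72 = 1.72 / 2.72 ≈ 0.6324

PN ≈ 0.632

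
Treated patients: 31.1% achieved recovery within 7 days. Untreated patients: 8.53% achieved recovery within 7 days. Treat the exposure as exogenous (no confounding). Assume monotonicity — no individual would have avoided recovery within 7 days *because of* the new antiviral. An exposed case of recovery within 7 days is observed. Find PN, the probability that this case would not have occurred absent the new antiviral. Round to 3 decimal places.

p₁ = 0.311, p₀ = 0.0853.
Under exogeneity and monotonicity, PN = (p₁ − p₀) / p₁.
PN = (0.311 − 0.0853) / 0.311 = 0.2257 / 0.311 ≈ 0.7257

PN ≈ 0.726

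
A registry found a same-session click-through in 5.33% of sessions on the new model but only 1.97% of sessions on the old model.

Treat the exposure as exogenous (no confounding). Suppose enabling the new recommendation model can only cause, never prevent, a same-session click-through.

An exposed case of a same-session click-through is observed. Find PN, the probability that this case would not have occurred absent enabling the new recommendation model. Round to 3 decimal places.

p₁ = 0.0533, p₀ = 0.0197.
Under exogeneity and monotonicity, PN = (p₁ − p₀) / p₁.
PN = (0.0533 − 0.0197) / 0.0533 = 0.0336 / 0.0533 ≈ 0.6304

PN ≈ 0.630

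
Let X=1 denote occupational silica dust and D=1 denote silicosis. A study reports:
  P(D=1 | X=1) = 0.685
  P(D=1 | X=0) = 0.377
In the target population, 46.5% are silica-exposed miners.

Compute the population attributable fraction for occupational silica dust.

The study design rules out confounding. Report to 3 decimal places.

Let p₁ = 0.685, p₀ = 0.377.
Overall risk P(Y=1) = π·p₁ + (1−π)·p₀ = 0.465×0.685 + 0.535×0.377 = 0.52022.
Under exogeneity, PAF = [P(Y=1) − p₀] / P(Y=1).
PAF = (0.52022 − 0.377) / 0.52022 ≈ 0.2753

PAF ≈ 0.275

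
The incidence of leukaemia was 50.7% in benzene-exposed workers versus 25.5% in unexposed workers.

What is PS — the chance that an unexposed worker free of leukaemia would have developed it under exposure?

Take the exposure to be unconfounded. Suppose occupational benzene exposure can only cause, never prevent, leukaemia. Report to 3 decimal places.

p₁ = 0.507, p₀ = 0.255.
Under exogeneity and monotonicity, PS = (p₁ − p₀) / (1 − p₀).
PS = (0.507 − 0.255) / (1 − 0.255) = 0.252 / 0.745 ≈ 0.3383

PS ≈ 0.338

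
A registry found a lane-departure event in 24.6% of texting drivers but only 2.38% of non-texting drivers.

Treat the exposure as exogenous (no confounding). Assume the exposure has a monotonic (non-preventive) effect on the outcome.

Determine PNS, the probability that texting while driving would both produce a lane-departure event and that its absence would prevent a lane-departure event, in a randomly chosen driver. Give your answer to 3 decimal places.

PNS ≈ 0.222

p₁ = 0.246, p₀ = 0.0238.
Under exogeneity and monotonicity, PNS = p₁ − p₀.
PNS = 0.246 − 0.0238 = 0.2222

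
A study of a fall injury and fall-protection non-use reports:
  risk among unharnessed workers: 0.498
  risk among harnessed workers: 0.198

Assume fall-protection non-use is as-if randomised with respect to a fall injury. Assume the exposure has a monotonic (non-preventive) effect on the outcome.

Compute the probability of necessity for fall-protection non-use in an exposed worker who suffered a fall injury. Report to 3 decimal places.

Let p₁ = 0.498, p₀ = 0.198.
Under exogeneity and monotonicity, PN = (p₁ − p₀) / p₁.
PN = (0.498 − 0.198) / 0.498 = 0.3 / 0.498 ≈ 0.6024

PN ≈ 0.602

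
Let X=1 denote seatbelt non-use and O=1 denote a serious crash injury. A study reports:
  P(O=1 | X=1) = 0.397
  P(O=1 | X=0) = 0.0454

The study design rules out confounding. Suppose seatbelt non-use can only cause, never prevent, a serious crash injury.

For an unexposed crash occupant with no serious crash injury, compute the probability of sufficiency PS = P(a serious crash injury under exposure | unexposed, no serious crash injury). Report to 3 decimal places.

PS ≈ 0.368

Let p₁ = 0.397, p₀ = 0.0454.
Under exogeneity and monotonicity, PS = (p₁ − p₀) / (1 − p₀).
PS = (0.397 − 0.0454) / (1 − 0.0454) = 0.3516 / 0.9546 ≈ 0.3683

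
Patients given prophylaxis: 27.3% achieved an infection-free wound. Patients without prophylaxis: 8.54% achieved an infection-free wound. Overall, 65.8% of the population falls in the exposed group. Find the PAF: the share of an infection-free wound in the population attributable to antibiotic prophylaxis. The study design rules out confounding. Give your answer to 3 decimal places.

p₁ = 0.273, p₀ = 0.0854.
Overall risk P(Y=1) = π·p₁ + (1−π)·p₀ = 0.658×0.273 + 0.342×0.0854 = 0.20884.
Under exogeneity, PAF = [P(Y=1) − p₀] / P(Y=1).
PAF = (0.20884 − 0.0854) / 0.20884 ≈ 0.5911

PAF ≈ 0.591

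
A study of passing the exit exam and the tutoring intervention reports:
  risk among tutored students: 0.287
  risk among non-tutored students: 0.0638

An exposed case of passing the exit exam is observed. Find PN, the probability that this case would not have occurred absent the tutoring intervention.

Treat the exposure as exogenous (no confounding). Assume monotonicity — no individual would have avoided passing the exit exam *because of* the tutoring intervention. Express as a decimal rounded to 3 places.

Let p₁ = 0.287, p₀ = 0.0638.
Under exogeneity and monotonicity, PN = (p₁ − p₀) / p₁.
PN = (0.287 − 0.0638) / 0.287 = 0.2232 / 0.287 ≈ 0.7777

PN ≈ 0.778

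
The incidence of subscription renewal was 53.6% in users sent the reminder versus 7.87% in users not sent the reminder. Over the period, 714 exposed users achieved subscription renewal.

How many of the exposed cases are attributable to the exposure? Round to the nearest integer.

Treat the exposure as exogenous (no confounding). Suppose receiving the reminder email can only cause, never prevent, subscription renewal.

p₁ = 0.536, p₀ = 0.0787.
PN = (p₁ − p₀)/p₁ = (0.536 − 0.0787) / 0.536 ≈ 0.85317.
Attributable cases ≈ PN × (exposed cases) = 0.85317 × 714 ≈ 609.16.

about 609 cases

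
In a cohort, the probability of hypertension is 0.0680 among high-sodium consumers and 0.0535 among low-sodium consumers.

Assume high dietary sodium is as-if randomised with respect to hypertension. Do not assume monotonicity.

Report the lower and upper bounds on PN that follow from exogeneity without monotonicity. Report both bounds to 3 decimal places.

Let p₁ = 0.068, p₀ = 0.0535.
Under exogeneity alone the bounds on PN are max{0,(p₁−p₀)/p₁} ≤ PN ≤ min{1,(1−p₀)/p₁}.
  lower = (p₁ − p₀)/p₁ = 0.0145 / 0.068 ≈ 0.2132
  upper = min{1, (1 − p₀)/p₁} = 0.9465 / 0.068 ≈ 13.9191 → capped at 1

0.213 ≤ PN ≤ 1.000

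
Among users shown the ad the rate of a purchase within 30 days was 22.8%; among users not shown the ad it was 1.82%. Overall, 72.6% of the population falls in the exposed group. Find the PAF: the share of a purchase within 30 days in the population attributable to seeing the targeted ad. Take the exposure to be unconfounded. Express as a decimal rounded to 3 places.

p₁ = 0.228, p₀ = 0.0182.
Overall risk P(Y=1) = π·p₁ + (1−π)·p₀ = 0.726×0.228 + 0.274×0.0182 = 0.17051.
Under exogeneity, PAF = [P(Y=1) − p₀] / P(Y=1).
PAF = (0.17051 − 0.0182) / 0.17051 ≈ 0.8933

PAF ≈ 0.893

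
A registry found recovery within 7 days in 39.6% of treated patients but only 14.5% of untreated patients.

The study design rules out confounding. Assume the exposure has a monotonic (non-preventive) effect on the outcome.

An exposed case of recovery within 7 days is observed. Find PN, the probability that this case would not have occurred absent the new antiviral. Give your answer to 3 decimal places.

PN ≈ 0.634

p₁ = 0.396, p₀ = 0.145.
Under exogeneity and monotonicity, PN = (p₁ − p₀) / p₁.
PN = (0.396 − 0.145) / 0.396 = 0.251 / 0.396 ≈ 0.6338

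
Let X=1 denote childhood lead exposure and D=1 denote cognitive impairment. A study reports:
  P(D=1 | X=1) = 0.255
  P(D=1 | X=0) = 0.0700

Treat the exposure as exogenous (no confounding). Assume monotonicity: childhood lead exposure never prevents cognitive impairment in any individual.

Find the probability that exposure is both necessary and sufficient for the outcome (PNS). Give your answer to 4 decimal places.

Let p₁ = 0.255, p₀ = 0.07.
Under exogeneity and monotonicity, PNS = p₁ − p₀.
PNS = 0.255 − 0.07 = 0.185

PNS ≈ 0.1850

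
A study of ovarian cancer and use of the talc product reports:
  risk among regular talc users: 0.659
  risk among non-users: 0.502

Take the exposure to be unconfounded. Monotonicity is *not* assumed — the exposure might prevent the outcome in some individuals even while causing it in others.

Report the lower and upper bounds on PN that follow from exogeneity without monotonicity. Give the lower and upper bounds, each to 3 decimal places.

0.238 ≤ PN ≤ 0.756

Let p₁ = 0.659, p₀ = 0.502.
Under exogeneity alone the bounds on PN are max{0,(p₁−p₀)/p₁} ≤ PN ≤ min{1,(1−p₀)/p₁}.
  lower = (p₁ − p₀)/p₁ = 0.157 / 0.659 ≈ 0.2382
  upper = min{1, (1 − p₀)/p₁} = 0.498 / 0.659 ≈ 0.7557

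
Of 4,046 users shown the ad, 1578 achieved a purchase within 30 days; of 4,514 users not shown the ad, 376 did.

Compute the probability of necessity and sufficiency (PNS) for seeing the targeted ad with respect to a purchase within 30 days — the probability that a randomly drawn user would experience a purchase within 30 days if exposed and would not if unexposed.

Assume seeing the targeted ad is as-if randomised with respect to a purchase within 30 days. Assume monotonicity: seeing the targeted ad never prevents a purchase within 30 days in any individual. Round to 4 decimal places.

p₁ = P(outcome | exposed) = 1578/4046 = 0.39001
p₀ = P(outcome | unexposed) = 376/4514 = 0.083296
Under exogeneity and monotonicity, PNS = p₁ − p₀.
PNS = 0.39001 − 0.083296 = 0.30672

PNS ≈ 0.3067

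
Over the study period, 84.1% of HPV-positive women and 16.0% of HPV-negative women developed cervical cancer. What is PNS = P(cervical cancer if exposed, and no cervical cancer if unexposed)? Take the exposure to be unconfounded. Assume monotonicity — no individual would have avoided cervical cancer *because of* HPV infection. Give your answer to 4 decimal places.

p₁ = 0.841, p₀ = 0.16.
Under exogeneity and monotonicity, PNS = p₁ − p₀.
PNS = 0.841 − 0.16 = 0.681

PNS ≈ 0.6810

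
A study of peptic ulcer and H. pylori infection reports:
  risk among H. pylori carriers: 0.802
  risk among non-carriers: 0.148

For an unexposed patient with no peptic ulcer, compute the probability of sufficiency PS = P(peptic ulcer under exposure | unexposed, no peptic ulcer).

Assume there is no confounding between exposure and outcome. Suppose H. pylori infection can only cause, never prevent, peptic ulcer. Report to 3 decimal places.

PS ≈ 0.768

Let p₁ = 0.802, p₀ = 0.148.
Under exogeneity and monotonicity, PS = (p₁ − p₀) / (1 − p₀).
PS = (0.802 − 0.148) / (1 − 0.148) = 0.654 / 0.852 ≈ 0.7676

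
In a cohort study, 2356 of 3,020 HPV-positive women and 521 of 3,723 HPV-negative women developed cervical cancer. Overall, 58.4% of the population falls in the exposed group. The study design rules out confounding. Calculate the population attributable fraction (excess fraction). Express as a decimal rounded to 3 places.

p₁ = P(outcome | exposed) = 2356/3020 = 0.78013
p₀ = P(outcome | unexposed) = 521/3723 = 0.13994
Overall risk P(Y=1) = π·p₁ + (1−π)·p₀ = 0.584×0.78013 + 0.416×0.13994 = 0.51381.
Under exogeneity, PAF = [P(Y=1) − p₀] / P(Y=1).
PAF = (0.51381 − 0.13994) / 0.51381 ≈ 0.7276

PAF ≈ 0.728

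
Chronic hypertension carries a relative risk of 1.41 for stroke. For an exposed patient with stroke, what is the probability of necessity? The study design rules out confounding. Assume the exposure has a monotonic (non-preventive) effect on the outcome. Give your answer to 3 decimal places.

PN ≈ 0.291

Under exogeneity and monotonicity, PN = (RR − 1) / RR = 1 − 1/RR.
PN = (1.41 − 1) / 1.41 = 0.41 / 1.41 ≈ 0.2908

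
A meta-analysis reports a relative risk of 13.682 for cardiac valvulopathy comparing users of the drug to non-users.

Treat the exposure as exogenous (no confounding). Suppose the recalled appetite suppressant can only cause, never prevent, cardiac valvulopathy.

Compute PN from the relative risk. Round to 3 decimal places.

PN ≈ 0.927

Under exogeneity and monotonicity, PN = (RR − 1) / RR = 1 − 1/RR.
PN = (13.682 − 1) / 13.682 = 12.68 / 13.682 ≈ 0.9269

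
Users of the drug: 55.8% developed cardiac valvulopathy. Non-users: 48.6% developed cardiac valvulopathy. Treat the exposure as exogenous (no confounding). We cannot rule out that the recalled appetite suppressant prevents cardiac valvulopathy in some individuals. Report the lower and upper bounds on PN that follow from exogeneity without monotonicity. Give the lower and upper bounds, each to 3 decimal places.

0.129 ≤ PN ≤ 0.921

p₁ = 0.558, p₀ = 0.486.
Under exogeneity alone the bounds on PN are max{0,(p₁−p₀)/p₁} ≤ PN ≤ min{1,(1−p₀)/p₁}.
  lower = (p₁ − p₀)/p₁ = 0.072 / 0.558 ≈ 0.1290
  upper = min{1, (1 − p₀)/p₁} = 0.514 / 0.558 ≈ 0.9211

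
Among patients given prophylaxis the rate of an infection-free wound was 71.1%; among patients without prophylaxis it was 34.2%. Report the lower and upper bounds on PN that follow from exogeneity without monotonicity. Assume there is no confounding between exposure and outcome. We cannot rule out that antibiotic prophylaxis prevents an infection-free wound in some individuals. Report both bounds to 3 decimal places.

p₁ = 0.711, p₀ = 0.342.
Under exogeneity alone the bounds on PN are max{0,(p₁−p₀)/p₁} ≤ PN ≤ min{1,(1−p₀)/p₁}.
  lower = (p₁ − p₀)/p₁ = 0.369 / 0.711 ≈ 0.5190
  upper = min{1, (1 − p₀)/p₁} = 0.658 / 0.711 ≈ 0.9255

0.519 ≤ PN ≤ 0.925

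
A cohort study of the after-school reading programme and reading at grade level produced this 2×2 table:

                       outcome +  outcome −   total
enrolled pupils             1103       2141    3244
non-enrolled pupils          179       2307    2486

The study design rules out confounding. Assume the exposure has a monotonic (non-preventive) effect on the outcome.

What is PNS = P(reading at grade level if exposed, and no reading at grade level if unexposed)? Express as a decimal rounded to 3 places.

p₁ = P(outcome | exposed) = 1103/3244 = 0.34001
p₀ = P(outcome | unexposed) = 179/2486 = 0.072003
Under exogeneity and monotonicity, PNS = p₁ − p₀.
PNS = 0.34001 − 0.072003 = 0.26801

PNS ≈ 0.268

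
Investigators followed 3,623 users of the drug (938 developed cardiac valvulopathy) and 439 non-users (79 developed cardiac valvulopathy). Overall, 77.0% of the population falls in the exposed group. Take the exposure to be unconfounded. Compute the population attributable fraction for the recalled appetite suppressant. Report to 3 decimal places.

PAF ≈ 0.253

p₁ = P(outcome | exposed) = 938/3623 = 0.2589
p₀ = P(outcome | unexposed) = 79/439 = 0.17995
Overall risk P(Y=1) = π·p₁ + (1−π)·p₀ = 0.77×0.2589 + 0.23×0.17995 = 0.24074.
Under exogeneity, PAF = [P(Y=1) − p₀] / P(Y=1).
PAF = (0.24074 − 0.17995) / 0.24074 ≈ 0.2525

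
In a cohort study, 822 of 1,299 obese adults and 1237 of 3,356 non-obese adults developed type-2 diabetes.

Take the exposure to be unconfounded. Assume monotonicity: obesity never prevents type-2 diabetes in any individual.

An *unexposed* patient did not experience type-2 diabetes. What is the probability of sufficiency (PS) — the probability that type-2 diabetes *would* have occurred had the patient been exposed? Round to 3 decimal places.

PS ≈ 0.418

p₁ = P(outcome | exposed) = 822/1299 = 0.63279
p₀ = P(outcome | unexposed) = 1237/3356 = 0.36859
Under exogeneity and monotonicity, PS = (p₁ − p₀) / (1 − p₀).
PS = (0.63279 − 0.36859) / (1 − 0.36859) = 0.2642 / 0.63141 ≈ 0.4184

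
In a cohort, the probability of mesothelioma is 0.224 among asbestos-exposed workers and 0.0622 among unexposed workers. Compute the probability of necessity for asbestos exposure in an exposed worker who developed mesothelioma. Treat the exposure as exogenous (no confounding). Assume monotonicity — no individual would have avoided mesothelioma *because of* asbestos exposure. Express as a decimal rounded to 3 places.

PN ≈ 0.722

Let p₁ = 0.224, p₀ = 0.0622.
Under exogeneity and monotonicity, PN = (p₁ − p₀) / p₁.
PN = (0.224 − 0.0622) / 0.224 = 0.1618 / 0.224 ≈ 0.7223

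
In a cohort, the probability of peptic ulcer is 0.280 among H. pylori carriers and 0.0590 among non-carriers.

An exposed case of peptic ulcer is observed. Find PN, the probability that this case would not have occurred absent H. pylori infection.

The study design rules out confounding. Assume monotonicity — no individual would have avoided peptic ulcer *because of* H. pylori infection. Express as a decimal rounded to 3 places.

PN ≈ 0.789

Let p₁ = 0.28, p₀ = 0.059.
Under exogeneity and monotonicity, PN = (p₁ − p₀) / p₁.
PN = (0.28 − 0.059) / 0.28 = 0.221 / 0.28 ≈ 0.7893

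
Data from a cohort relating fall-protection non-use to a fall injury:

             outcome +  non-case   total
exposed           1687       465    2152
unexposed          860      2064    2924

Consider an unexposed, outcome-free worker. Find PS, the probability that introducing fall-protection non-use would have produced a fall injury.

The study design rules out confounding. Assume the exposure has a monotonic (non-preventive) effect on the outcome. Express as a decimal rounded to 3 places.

PS ≈ 0.694

p₁ = P(outcome | exposed) = 1687/2152 = 0.78392
p₀ = P(outcome | unexposed) = 860/2924 = 0.29412
Under exogeneity and monotonicity, PS = (p₁ − p₀) / (1 − p₀).
PS = (0.78392 − 0.29412) / (1 − 0.29412) = 0.4898 / 0.70588 ≈ 0.6939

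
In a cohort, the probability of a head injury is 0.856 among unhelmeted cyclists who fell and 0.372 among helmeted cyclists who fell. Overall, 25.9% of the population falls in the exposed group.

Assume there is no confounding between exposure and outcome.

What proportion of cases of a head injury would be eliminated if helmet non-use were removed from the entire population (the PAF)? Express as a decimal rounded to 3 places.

Let p₁ = 0.856, p₀ = 0.372.
Overall risk P(Y=1) = π·p₁ + (1−π)·p₀ = 0.259×0.856 + 0.741×0.372 = 0.49736.
Under exogeneity, PAF = [P(Y=1) − p₀] / P(Y=1).
PAF = (0.49736 − 0.372) / 0.49736 ≈ 0.2520

PAF ≈ 0.252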